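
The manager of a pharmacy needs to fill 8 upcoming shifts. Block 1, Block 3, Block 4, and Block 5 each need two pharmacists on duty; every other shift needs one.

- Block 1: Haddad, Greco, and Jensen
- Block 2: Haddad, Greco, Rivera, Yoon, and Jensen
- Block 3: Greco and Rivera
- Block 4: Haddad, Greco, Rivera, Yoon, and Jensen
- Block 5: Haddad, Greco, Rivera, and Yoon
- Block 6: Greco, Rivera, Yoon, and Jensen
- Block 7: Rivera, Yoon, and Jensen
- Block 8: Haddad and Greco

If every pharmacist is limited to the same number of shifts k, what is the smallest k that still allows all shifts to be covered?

With 5 pharmacists and 12 worker-slots to fill, someone must work at least ⌈12/5⌉ = 3 shifts, so k ≥ 3.
k = 3 works: Block 1→Haddad+Greco, Block 2→Haddad, Block 3→Greco+Rivera, Block 4→Yoon+Jensen, Block 5→Rivera+Yoon, Block 6→Greco, Block 7→Rivera, Block 8→Haddad.
Loads: Haddad 3, Greco 3, Rivera 3, Yoon 2, Jensen 1 — all ≤ 3.

3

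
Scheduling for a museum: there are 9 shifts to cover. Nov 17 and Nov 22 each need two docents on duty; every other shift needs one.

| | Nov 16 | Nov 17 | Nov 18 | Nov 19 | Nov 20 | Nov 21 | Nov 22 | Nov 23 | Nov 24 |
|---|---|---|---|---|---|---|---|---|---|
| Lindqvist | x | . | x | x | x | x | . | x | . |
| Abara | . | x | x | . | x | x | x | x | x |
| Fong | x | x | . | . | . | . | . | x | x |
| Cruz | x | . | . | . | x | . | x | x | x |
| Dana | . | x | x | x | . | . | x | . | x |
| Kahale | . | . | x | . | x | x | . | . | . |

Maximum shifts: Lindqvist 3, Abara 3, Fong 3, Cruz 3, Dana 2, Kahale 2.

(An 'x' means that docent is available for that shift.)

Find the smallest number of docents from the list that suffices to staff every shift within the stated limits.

4

11 slots to fill and no one can take more than 3, so at least ⌈11/3⌉ = 4 docents are needed.
Lindqvist, Abara, Fong, and Cruz alone can cover everything: Nov 16→Fong, Nov 17→Abara+Fong, Nov 18→Lindqvist, Nov 19→Lindqvist, Nov 20→Abara, Nov 21→Lindqvist, Nov 22→Abara+Cruz, Nov 23→Cruz, Nov 24→Fong.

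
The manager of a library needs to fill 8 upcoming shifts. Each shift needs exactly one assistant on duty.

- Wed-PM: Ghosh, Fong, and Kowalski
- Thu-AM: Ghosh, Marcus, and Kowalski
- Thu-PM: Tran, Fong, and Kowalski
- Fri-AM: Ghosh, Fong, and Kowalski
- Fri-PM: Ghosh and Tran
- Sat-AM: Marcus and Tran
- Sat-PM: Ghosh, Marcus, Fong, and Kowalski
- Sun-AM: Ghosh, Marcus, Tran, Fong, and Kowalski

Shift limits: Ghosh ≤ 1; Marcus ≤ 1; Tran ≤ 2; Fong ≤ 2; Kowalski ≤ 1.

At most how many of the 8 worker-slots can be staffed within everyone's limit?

7

Total capacity across all assistants is 1+1+2+2+1 = 7, and 8 slots are needed, so at most 7 can be filled.
An assignment achieving 7: Wed-PM→Fong, Thu-AM→Kowalski, Thu-PM→Tran, Fri-AM→Fong, Fri-PM→Ghosh, Sat-AM→Marcus, Sun-AM→Tran.
Loads: Ghosh 1/1, Marcus 1/1, Tran 2/2, Fong 2/2, Kowalski 1/1.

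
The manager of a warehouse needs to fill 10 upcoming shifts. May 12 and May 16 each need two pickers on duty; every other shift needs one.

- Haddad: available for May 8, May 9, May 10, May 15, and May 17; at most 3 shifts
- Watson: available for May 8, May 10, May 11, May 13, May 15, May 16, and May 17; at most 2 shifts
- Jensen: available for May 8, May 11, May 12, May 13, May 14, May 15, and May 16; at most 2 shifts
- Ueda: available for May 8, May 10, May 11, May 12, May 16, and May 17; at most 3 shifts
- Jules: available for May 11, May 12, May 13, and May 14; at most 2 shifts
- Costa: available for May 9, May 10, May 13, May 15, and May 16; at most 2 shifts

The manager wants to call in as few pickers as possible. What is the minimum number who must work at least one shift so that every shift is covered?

12 slots to fill and no one can take more than 3, so at least ⌈12/3⌉ = 4 pickers are needed.
Any 4 pickers together have capacity at most 3+3+2+2 = 10 < 12 slots, so 4 can never suffice.
Haddad, Watson, Jensen, Ueda, and Jules alone can cover everything: May 8→Ueda, May 9→Haddad, May 10→Haddad, May 11→Jules, May 12→Jensen+Ueda, May 13→Jules, May 14→Jensen, May 15→Haddad, May 16→Watson+Ueda, May 17→Watson.

5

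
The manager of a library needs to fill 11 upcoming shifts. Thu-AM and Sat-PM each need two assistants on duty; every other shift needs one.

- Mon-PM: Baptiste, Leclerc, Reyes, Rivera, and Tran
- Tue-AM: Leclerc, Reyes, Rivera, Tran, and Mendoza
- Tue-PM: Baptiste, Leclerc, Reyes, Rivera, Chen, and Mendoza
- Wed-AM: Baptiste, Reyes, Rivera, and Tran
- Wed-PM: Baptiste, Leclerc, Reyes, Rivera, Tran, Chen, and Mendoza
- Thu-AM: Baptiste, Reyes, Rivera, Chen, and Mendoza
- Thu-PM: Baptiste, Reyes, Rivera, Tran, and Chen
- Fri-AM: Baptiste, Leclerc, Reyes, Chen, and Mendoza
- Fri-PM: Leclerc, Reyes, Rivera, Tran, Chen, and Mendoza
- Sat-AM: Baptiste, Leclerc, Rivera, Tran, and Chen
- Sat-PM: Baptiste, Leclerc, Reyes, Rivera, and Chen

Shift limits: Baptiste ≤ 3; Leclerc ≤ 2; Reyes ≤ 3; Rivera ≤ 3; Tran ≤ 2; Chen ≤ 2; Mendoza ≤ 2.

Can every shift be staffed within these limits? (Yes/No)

One valid schedule: Mon-PM→Baptiste, Tue-AM→Leclerc, Tue-PM→Reyes, Wed-AM→Baptiste, Wed-PM→Reyes, Thu-AM→Rivera+Chen, Thu-PM→Baptiste, Fri-AM→Leclerc, Fri-PM→Reyes, Sat-AM→Rivera, Sat-PM→Rivera+Chen.
Loads: Baptiste 3/3, Leclerc 2/2, Reyes 3/3, Rivera 3/3, Tran 0/2, Chen 2/2, Mendoza 0/2 — all within limits.

Yes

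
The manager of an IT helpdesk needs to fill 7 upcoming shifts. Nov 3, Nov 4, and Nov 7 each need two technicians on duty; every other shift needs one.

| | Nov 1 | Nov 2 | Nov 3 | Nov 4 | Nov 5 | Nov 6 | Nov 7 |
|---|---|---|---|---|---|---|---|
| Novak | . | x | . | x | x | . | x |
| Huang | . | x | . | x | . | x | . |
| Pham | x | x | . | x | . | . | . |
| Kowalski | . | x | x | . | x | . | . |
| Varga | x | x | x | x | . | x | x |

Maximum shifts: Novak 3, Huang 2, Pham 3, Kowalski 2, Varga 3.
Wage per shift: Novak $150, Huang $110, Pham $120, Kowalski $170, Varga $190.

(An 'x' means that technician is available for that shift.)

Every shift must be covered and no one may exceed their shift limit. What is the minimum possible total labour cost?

$1430

Nov 3 can only be covered by Kowalski and Varga, so that assignment is forced.
Nov 7 can only be covered by Novak and Varga, so that assignment is forced.
Picking the cheapest available technician for each shift independently would cost $1420, but that ignores the shift limits.
An optimal schedule: Nov 1→Pham, Nov 2→Pham, Nov 3→Kowalski+Varga, Nov 4→Huang+Pham, Nov 5→Novak, Nov 6→Huang, Nov 7→Novak+Varga.
Total: 120 + 120 + 170 + 190 + 110 + 120 + 150 + 110 + 150 + 190 = $1430.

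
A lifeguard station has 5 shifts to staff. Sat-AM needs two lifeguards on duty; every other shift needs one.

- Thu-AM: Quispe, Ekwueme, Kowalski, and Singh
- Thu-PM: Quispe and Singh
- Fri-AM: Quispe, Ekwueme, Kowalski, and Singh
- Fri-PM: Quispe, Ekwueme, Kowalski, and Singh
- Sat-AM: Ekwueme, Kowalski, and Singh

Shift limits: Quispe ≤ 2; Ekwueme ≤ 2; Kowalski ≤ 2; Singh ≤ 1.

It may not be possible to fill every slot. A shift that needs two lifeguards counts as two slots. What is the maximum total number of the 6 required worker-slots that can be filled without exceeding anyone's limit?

6

Total capacity across all lifeguards is 2+2+2+1 = 7, and 6 slots are needed, so at most 6 can be filled.
An assignment achieving 6: Thu-AM→Quispe, Thu-PM→Quispe, Fri-AM→Ekwueme, Fri-PM→Kowalski, Sat-AM→Ekwueme+Kowalski.
Loads: Quispe 2/2, Ekwueme 2/2, Kowalski 2/2, Singh 0/1.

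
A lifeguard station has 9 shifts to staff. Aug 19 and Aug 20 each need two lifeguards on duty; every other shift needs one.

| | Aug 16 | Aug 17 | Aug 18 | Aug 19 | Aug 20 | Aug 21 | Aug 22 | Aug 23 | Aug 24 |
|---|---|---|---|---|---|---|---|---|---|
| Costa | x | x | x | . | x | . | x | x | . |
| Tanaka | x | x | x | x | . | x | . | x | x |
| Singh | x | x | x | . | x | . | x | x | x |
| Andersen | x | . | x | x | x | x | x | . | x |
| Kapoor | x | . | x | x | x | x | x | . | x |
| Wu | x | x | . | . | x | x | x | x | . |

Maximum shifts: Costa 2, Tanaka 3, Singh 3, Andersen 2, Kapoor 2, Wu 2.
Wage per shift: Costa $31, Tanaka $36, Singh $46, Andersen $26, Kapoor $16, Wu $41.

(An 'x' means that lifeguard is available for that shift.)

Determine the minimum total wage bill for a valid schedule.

Picking the cheapest available lifeguard for each shift independently would cost $226, but that ignores the shift limits.
An optimal schedule: Aug 16→Tanaka, Aug 17→Costa, Aug 18→Tanaka, Aug 19→Kapoor+Andersen, Aug 20→Andersen+Wu, Aug 21→Kapoor, Aug 22→Wu, Aug 23→Costa, Aug 24→Tanaka.
Total: 36 + 31 + 36 + 16 + 26 + 26 + 41 + 16 + 41 + 31 + 36 = $336.

$336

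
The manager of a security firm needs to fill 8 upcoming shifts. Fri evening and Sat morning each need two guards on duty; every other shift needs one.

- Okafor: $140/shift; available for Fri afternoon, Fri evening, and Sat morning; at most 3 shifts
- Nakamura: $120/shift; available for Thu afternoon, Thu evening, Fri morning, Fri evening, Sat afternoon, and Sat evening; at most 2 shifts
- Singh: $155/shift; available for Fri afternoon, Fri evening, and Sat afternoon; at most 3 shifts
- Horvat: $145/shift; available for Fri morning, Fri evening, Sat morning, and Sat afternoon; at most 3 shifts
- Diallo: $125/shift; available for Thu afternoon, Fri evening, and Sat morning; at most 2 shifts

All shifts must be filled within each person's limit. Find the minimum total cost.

Thu evening can only be covered by Nakamura, so that assignment is forced.
Sat evening can only be covered by Nakamura, so that assignment is forced.
Picking the cheapest available guard for each shift independently would cost $1250, but that ignores the shift limits.
An optimal schedule: Thu afternoon→Diallo, Thu evening→Nakamura, Fri morning→Horvat, Fri afternoon→Okafor, Fri evening→Okafor+Horvat, Sat morning→Diallo+Okafor, Sat afternoon→Horvat, Sat evening→Nakamura.
Total: 125 + 120 + 145 + 140 + 140 + 145 + 125 + 140 + 145 + 120 = $1345.

$1345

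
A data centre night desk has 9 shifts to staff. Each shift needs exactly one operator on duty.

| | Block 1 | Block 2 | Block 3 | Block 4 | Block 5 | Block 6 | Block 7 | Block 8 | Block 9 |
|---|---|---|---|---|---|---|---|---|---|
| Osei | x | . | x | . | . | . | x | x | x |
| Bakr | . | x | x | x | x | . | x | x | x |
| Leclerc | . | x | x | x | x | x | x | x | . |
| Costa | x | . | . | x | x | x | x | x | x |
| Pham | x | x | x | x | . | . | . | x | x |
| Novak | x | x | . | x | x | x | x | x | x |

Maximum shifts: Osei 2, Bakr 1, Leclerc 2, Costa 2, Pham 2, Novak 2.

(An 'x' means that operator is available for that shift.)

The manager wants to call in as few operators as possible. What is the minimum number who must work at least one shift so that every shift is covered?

9 slots to fill and no one can take more than 2, so at least ⌈9/2⌉ = 5 operators are needed.
Osei, Bakr, Leclerc, Costa, and Pham alone can cover everything: Block 1→Osei, Block 2→Bakr, Block 3→Osei, Block 4→Costa, Block 5→Leclerc, Block 6→Leclerc, Block 7→Costa, Block 8→Pham, Block 9→Pham.

5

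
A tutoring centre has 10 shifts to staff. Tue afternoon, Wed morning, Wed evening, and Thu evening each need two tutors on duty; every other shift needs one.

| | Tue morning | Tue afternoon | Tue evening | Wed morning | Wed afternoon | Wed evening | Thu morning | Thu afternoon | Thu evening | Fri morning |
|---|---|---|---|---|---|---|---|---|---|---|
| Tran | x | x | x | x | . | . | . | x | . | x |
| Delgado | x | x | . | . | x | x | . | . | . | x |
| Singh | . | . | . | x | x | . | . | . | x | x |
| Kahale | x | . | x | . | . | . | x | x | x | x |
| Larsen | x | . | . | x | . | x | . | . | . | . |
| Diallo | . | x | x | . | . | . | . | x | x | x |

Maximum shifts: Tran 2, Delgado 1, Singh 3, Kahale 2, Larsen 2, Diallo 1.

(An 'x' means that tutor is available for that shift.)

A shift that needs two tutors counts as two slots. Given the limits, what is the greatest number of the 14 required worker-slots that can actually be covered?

Total capacity across all tutors is 2+1+3+2+2+1 = 11, and 14 slots are needed, so at most 11 can be filled.
An assignment achieving 11: Tue afternoon→Tran+Diallo, Tue evening→Tran, Wed morning→Singh+Larsen, Wed afternoon→Delgado, Wed evening→Larsen, Thu morning→Kahale, Thu afternoon→Kahale, Thu evening→Singh, Fri morning→Singh.
Loads: Tran 2/2, Delgado 1/1, Singh 3/3, Kahale 2/2, Larsen 2/2, Diallo 1/1.

11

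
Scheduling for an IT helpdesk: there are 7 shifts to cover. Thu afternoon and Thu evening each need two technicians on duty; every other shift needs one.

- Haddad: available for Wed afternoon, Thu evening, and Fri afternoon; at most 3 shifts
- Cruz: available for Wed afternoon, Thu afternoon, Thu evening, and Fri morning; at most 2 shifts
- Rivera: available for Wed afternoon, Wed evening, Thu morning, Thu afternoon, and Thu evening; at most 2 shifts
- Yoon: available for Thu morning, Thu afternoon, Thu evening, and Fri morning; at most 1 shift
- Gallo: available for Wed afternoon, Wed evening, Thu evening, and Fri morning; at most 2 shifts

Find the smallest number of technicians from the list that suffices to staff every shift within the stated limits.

4

9 slots to fill and no one can take more than 3, so at least ⌈9/3⌉ = 3 technicians are needed.
Any 3 technicians together have capacity at most 3+2+2 = 7 < 9 slots, so 3 can never suffice.
Haddad, Cruz, Rivera, and Gallo alone can cover everything: Wed afternoon→Haddad, Wed evening→Gallo, Thu morning→Rivera, Thu afternoon→Cruz+Rivera, Thu evening→Haddad+Gallo, Fri morning→Cruz, Fri afternoon→Haddad.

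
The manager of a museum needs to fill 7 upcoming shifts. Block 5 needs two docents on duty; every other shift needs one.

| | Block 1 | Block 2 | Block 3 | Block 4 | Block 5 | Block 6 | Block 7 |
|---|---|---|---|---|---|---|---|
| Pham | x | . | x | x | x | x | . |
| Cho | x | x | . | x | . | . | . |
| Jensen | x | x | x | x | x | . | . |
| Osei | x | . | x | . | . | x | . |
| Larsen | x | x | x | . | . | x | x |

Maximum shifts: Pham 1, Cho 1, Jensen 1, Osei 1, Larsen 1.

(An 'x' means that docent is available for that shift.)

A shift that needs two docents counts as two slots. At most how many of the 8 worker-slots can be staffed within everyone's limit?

Total capacity across all docents is 1+1+1+1+1 = 5, and 8 slots are needed, so at most 5 can be filled.
An assignment achieving 5: Block 2→Cho, Block 5→Pham+Jensen, Block 6→Osei, Block 7→Larsen.
Loads: Pham 1/1, Cho 1/1, Jensen 1/1, Osei 1/1, Larsen 1/1.

5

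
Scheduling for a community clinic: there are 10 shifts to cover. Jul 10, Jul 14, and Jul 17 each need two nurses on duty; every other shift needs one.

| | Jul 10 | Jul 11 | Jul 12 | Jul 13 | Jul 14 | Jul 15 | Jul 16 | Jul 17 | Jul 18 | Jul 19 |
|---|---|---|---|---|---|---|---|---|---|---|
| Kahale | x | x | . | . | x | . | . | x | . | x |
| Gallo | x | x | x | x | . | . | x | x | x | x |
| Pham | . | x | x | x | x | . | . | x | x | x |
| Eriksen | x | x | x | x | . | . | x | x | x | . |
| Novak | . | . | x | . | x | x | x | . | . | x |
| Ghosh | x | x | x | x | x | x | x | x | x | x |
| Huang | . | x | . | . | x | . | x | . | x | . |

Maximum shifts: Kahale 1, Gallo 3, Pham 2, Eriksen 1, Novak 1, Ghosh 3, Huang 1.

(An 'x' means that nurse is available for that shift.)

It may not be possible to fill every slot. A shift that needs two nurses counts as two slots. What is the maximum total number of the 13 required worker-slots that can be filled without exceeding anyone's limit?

12

Total capacity across all nurses is 1+3+2+1+1+3+1 = 12, and 13 slots are needed, so at most 12 can be filled.
An assignment achieving 12: Jul 10→Kahale+Gallo, Jul 11→Huang, Jul 12→Gallo, Jul 13→Gallo, Jul 14→Pham+Ghosh, Jul 15→Novak, Jul 16→Eriksen, Jul 17→Pham+Ghosh, Jul 18→Ghosh.
Loads: Kahale 1/1, Gallo 3/3, Pham 2/2, Eriksen 1/1, Novak 1/1, Ghosh 3/3, Huang 1/1.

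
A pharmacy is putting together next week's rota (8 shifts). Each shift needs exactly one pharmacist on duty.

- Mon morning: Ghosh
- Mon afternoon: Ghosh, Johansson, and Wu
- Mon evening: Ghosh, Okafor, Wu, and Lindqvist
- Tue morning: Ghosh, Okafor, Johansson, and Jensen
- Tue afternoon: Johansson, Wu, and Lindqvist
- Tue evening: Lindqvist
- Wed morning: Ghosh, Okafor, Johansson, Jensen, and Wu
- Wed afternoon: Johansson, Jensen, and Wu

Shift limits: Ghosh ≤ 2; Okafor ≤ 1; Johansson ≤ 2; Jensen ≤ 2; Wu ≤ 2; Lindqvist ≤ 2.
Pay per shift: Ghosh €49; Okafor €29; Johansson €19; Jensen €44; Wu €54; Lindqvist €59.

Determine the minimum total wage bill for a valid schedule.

€312

Mon morning can only be covered by Ghosh, so that assignment is forced.
Tue evening can only be covered by Lindqvist, so that assignment is forced.
Picking the cheapest available pharmacist for each shift independently would cost €232, but that ignores the shift limits.
An optimal schedule: Mon morning→Ghosh, Mon afternoon→Ghosh, Mon evening→Okafor, Tue morning→Jensen, Tue afternoon→Johansson, Tue evening→Lindqvist, Wed morning→Jensen, Wed afternoon→Johansson.
Total: 49 + 49 + 29 + 44 + 19 + 59 + 44 + 19 = €312.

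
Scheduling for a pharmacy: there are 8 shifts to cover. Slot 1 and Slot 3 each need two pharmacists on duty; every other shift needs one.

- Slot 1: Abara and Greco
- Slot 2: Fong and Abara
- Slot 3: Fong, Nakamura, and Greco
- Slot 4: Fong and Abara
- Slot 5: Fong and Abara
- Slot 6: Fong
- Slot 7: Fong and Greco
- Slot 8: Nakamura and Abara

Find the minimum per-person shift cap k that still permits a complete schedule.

With 4 pharmacists and 10 worker-slots to fill, someone must work at least ⌈10/4⌉ = 3 shifts, so k ≥ 3.
k = 3 works: Slot 1→Abara+Greco, Slot 2→Fong, Slot 3→Nakamura+Greco, Slot 4→Fong, Slot 5→Abara, Slot 6→Fong, Slot 7→Greco, Slot 8→Nakamura.
Loads: Fong 3, Nakamura 2, Abara 2, Greco 3 — all ≤ 3.

3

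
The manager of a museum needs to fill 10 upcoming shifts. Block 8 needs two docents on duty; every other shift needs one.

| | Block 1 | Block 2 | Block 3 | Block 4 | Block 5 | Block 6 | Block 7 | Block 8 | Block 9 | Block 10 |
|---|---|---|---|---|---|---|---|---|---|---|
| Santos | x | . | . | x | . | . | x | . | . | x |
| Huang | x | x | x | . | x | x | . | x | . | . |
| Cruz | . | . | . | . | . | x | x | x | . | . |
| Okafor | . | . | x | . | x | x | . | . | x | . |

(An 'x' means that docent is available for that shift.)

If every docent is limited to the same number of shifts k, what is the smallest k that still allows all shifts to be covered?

3

With 4 docents and 11 worker-slots to fill, someone must work at least ⌈11/4⌉ = 3 shifts, so k ≥ 3.
k = 3 works: Block 1→Santos, Block 2→Huang, Block 3→Huang, Block 4→Santos, Block 5→Okafor, Block 6→Cruz, Block 7→Cruz, Block 8→Huang+Cruz, Block 9→Okafor, Block 10→Santos.
Loads: Santos 3, Huang 3, Cruz 3, Okafor 2 — all ≤ 3.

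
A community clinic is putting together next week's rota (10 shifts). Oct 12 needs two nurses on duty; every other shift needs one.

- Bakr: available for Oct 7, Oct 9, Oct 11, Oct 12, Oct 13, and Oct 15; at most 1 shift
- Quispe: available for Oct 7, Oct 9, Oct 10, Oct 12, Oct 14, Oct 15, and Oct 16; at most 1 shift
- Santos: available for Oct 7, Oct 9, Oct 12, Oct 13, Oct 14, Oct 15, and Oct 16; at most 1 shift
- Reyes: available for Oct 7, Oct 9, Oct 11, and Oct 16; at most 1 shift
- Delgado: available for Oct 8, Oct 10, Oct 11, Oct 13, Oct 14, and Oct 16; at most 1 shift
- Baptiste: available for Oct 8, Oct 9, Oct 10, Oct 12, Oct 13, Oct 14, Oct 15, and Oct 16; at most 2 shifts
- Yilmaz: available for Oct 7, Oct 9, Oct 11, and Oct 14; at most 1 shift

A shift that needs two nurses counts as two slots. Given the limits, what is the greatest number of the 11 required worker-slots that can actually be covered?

8

Total capacity across all nurses is 1+1+1+1+1+2+1 = 8, and 11 slots are needed, so at most 8 can be filled.
An assignment achieving 8: Oct 7→Reyes, Oct 8→Delgado, Oct 10→Quispe, Oct 11→Bakr, Oct 12→Santos+Baptiste, Oct 13→Baptiste, Oct 14→Yilmaz.
Loads: Bakr 1/1, Quispe 1/1, Santos 1/1, Reyes 1/1, Delgado 1/1, Baptiste 2/2, Yilmaz 1/1.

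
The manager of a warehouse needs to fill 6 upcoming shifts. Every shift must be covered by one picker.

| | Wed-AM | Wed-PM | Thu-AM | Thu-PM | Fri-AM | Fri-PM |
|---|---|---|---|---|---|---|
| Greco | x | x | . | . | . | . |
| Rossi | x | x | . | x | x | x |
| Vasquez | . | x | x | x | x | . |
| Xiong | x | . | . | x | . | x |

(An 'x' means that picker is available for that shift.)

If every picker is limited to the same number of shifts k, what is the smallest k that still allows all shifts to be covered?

2

With 4 pickers and 6 worker-slots to fill, someone must work at least ⌈6/4⌉ = 2 shifts, so k ≥ 2.
k = 2 works: Wed-AM→Greco, Wed-PM→Greco, Thu-AM→Vasquez, Thu-PM→Vasquez, Fri-AM→Rossi, Fri-PM→Rossi.
Loads: Greco 2, Rossi 2, Vasquez 2, Xiong 0 — all ≤ 2.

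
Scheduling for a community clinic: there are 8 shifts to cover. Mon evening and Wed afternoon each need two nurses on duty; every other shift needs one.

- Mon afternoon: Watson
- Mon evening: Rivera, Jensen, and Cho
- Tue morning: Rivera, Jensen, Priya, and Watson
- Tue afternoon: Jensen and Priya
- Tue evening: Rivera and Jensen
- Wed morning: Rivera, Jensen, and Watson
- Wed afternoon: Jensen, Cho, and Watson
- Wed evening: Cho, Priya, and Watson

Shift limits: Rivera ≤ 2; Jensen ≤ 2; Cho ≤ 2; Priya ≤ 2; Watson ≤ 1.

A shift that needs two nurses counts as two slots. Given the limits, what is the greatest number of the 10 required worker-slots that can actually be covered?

Total capacity across all nurses is 2+2+2+2+1 = 9, and 10 slots are needed, so at most 9 can be filled.
An assignment achieving 9: Mon afternoon→Watson, Mon evening→Rivera+Cho, Tue morning→Priya, Tue afternoon→Jensen, Tue evening→Rivera, Wed morning→Jensen, Wed afternoon→Cho, Wed evening→Priya.
Loads: Rivera 2/2, Jensen 2/2, Cho 2/2, Priya 2/2, Watson 1/1.

9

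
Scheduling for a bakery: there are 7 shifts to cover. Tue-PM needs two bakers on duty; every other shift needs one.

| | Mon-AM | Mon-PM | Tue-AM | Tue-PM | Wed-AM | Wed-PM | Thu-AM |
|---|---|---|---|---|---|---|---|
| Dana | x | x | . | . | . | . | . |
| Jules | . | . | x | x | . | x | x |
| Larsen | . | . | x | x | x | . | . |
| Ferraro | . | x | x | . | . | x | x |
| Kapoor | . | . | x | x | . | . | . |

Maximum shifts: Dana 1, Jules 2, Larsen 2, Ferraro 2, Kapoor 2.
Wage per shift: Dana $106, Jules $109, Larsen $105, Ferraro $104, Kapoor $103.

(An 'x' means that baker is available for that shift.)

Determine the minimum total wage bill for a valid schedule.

Mon-AM can only be covered by Dana, so that assignment is forced.
Wed-AM can only be covered by Larsen, so that assignment is forced.
Picking the cheapest available baker for each shift independently would cost $834, but that ignores the shift limits.
An optimal schedule: Mon-AM→Dana, Mon-PM→Ferraro, Tue-AM→Kapoor, Tue-PM→Kapoor+Larsen, Wed-AM→Larsen, Wed-PM→Ferraro, Thu-AM→Jules.
Total: 106 + 104 + 103 + 103 + 105 + 105 + 104 + 109 = $839.

$839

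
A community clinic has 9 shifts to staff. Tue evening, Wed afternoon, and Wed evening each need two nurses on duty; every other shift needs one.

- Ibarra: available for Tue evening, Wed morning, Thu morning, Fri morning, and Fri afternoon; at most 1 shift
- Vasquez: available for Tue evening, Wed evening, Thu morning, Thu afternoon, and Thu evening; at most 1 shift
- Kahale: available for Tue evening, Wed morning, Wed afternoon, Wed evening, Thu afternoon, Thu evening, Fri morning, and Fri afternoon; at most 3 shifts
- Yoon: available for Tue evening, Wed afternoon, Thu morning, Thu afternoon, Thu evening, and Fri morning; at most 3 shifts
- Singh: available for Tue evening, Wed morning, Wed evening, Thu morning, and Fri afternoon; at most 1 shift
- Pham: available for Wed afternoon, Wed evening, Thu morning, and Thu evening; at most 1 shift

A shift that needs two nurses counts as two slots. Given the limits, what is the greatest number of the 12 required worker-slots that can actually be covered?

Total capacity across all nurses is 1+1+3+3+1+1 = 10, and 12 slots are needed, so at most 10 can be filled.
An assignment achieving 10: Tue evening→Yoon, Wed morning→Ibarra, Wed afternoon→Kahale+Yoon, Wed evening→Singh+Pham, Thu afternoon→Vasquez, Thu evening→Yoon, Fri morning→Kahale, Fri afternoon→Kahale.
Loads: Ibarra 1/1, Vasquez 1/1, Kahale 3/3, Yoon 3/3, Singh 1/1, Pham 1/1.

10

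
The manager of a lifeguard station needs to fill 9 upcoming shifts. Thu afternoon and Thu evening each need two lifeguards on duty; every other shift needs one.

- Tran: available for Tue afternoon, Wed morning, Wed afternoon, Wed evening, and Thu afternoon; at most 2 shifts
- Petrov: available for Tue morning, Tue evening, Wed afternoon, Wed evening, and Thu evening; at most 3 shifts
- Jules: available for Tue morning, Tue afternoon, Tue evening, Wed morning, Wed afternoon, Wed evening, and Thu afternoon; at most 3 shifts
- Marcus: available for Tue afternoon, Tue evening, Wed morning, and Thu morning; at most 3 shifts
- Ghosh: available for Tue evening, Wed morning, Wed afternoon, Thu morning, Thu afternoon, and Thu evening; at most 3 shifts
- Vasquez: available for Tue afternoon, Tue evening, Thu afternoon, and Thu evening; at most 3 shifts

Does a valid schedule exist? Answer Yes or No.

Yes

One valid schedule: Tue morning→Petrov, Tue afternoon→Tran, Tue evening→Jules, Wed morning→Jules, Wed afternoon→Petrov, Wed evening→Tran, Thu morning→Marcus, Thu afternoon→Jules+Ghosh, Thu evening→Petrov+Ghosh.
Loads: Tran 2/2, Petrov 3/3, Jules 3/3, Marcus 1/3, Ghosh 2/3, Vasquez 0/3 — all within limits.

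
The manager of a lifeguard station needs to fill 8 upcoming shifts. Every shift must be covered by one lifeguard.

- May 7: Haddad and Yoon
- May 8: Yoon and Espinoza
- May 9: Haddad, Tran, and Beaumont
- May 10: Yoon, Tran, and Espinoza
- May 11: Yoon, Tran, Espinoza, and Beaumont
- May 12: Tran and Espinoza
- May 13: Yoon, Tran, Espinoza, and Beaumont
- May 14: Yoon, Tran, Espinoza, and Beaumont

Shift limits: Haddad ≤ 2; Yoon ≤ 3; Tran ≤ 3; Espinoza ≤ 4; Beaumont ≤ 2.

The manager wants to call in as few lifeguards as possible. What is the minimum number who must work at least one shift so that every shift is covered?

3

8 slots to fill and no one can take more than 4, so at least ⌈8/4⌉ = 2 lifeguards are needed.
Any 2 lifeguards together have capacity at most 4+3 = 7 < 8 slots, so 2 can never suffice.
Haddad, Yoon, and Tran alone can cover everything: May 7→Haddad, May 8→Yoon, May 9→Haddad, May 10→Yoon, May 11→Yoon, May 12→Tran, May 13→Tran, May 14→Tran.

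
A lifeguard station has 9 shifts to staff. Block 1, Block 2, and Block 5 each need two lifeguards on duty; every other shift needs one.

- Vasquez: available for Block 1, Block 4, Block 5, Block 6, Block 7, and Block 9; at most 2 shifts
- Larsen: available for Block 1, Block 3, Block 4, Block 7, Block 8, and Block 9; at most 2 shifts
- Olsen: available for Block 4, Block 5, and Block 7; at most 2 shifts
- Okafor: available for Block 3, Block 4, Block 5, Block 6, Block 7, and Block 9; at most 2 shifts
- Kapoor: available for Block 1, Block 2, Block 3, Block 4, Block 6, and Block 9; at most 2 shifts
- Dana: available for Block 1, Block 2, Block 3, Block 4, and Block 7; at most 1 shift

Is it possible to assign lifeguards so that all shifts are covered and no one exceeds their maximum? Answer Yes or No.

No

Total capacity is 2+2+2+2+2+1 = 11 but 12 worker-slots are needed — infeasible.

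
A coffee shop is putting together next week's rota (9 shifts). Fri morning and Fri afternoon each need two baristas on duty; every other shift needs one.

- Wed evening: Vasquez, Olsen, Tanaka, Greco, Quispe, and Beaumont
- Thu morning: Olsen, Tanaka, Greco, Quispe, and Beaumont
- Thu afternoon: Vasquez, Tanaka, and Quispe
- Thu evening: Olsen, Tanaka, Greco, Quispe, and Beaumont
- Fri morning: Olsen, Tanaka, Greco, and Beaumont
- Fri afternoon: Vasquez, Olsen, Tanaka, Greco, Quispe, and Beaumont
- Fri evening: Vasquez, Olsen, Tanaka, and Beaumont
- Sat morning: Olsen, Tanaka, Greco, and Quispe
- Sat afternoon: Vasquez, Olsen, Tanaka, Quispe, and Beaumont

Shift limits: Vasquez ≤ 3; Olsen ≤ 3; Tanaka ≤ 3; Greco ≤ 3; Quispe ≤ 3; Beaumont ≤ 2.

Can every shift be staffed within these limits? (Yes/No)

Yes

One valid schedule: Wed evening→Tanaka, Thu morning→Olsen, Thu afternoon→Vasquez, Thu evening→Olsen, Fri morning→Tanaka+Greco, Fri afternoon→Tanaka+Greco, Fri evening→Vasquez, Sat morning→Olsen, Sat afternoon→Vasquez.
Loads: Vasquez 3/3, Olsen 3/3, Tanaka 3/3, Greco 2/3, Quispe 0/3, Beaumont 0/2 — all within limits.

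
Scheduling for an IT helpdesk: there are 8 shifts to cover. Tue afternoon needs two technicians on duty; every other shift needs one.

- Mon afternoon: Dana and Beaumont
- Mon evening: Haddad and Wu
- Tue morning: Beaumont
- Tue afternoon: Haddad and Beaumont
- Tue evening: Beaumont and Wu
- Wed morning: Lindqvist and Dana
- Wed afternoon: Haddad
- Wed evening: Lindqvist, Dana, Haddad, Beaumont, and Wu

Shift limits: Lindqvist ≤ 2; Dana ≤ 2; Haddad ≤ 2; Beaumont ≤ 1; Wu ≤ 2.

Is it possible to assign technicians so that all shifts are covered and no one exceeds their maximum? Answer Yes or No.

No

Total capacity is 9 and 9 slots are needed, so capacity alone doesn't rule it out.
Shifts {Tue morning, Tue afternoon} need 3 worker-slots in total, but the technicians available for any of those shifts (Haddad and Beaumont) can supply at most 2 among them. So no valid schedule exists.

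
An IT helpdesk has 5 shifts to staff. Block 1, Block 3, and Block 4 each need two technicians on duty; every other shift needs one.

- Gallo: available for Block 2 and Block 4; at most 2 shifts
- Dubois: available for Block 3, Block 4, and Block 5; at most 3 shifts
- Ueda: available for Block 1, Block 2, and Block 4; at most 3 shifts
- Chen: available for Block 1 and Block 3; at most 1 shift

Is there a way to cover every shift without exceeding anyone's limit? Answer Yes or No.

No

Total capacity is 9 and 8 slots are needed, so capacity alone doesn't rule it out.
Shifts {Block 1, Block 3} need 4 worker-slots in total, but the technicians available for any of those shifts (Dubois, Ueda, and Chen) can supply at most 3 among them. So no valid schedule exists.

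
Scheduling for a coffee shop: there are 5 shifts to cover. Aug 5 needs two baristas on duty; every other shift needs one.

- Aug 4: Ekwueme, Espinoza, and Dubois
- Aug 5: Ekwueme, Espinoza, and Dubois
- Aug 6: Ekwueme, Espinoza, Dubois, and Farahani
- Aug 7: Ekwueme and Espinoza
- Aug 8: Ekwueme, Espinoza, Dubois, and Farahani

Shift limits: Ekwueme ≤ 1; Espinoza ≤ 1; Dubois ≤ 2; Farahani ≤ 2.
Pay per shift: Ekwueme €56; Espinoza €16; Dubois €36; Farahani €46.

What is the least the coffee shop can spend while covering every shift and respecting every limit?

€236

Picking the cheapest available barista for each shift independently would cost €116, but that ignores the shift limits.
An optimal schedule: Aug 4→Dubois, Aug 5→Espinoza+Dubois, Aug 6→Farahani, Aug 7→Ekwueme, Aug 8→Farahani.
Total: 36 + 16 + 36 + 46 + 56 + 46 = €236.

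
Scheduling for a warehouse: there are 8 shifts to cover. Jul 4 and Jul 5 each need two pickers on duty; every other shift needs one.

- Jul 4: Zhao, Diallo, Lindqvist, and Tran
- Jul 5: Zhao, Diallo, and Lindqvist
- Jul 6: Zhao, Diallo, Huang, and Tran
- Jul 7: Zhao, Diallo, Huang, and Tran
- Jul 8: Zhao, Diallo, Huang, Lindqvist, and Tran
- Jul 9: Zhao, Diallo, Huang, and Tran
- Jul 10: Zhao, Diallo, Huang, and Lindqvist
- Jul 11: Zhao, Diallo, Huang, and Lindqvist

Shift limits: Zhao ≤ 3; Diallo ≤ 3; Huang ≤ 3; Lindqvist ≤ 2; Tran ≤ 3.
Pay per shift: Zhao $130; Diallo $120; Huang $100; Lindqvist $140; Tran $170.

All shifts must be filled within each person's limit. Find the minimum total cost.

Picking the cheapest available picker for each shift independently would cost $1100, but that ignores the shift limits.
An optimal schedule: Jul 4→Zhao+Lindqvist, Jul 5→Diallo+Zhao, Jul 6→Huang, Jul 7→Huang, Jul 8→Zhao, Jul 9→Huang, Jul 10→Diallo, Jul 11→Diallo.
Total: 130 + 140 + 120 + 130 + 100 + 100 + 130 + 100 + 120 + 120 = $1190.

$1190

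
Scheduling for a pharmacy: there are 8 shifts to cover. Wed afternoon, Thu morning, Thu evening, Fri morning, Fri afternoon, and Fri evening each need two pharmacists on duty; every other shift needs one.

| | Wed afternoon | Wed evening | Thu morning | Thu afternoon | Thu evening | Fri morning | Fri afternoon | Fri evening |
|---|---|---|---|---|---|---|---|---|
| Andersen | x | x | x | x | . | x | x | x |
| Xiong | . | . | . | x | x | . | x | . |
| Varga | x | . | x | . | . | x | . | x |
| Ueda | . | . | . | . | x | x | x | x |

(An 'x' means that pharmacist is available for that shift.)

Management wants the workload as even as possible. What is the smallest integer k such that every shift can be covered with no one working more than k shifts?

4

With 4 pharmacists and 14 worker-slots to fill, someone must work at least ⌈14/4⌉ = 4 shifts, so k ≥ 4.
k = 4 works: Wed afternoon→Andersen+Varga, Wed evening→Andersen, Thu morning→Andersen+Varga, Thu afternoon→Andersen, Thu evening→Xiong+Ueda, Fri morning→Varga+Ueda, Fri afternoon→Xiong+Ueda, Fri evening→Varga+Ueda.
Loads: Andersen 4, Xiong 2, Varga 4, Ueda 4 — all ≤ 4.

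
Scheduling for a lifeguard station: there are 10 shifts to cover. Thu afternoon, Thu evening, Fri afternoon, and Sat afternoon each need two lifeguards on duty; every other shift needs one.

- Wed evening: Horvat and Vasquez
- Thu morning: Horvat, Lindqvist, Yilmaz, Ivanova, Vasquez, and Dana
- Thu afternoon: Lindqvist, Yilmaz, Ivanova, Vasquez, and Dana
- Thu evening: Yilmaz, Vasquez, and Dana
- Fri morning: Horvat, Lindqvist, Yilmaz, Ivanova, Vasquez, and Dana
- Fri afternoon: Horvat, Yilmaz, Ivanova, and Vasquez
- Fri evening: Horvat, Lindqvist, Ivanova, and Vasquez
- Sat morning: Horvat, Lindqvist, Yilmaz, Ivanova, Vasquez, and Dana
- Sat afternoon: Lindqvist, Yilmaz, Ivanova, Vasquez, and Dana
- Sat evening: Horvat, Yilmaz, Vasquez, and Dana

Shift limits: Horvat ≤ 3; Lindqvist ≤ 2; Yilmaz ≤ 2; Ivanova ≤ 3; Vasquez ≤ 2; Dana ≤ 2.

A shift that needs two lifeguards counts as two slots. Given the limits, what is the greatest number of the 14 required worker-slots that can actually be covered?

Total capacity across all lifeguards is 3+2+2+3+2+2 = 14, and 14 slots are needed, so at most 14 can be filled.
An assignment achieving 14: Wed evening→Horvat, Thu morning→Ivanova, Thu afternoon→Lindqvist+Ivanova, Thu evening→Yilmaz+Vasquez, Fri morning→Dana, Fri afternoon→Horvat+Yilmaz, Fri evening→Horvat, Sat morning→Dana, Sat afternoon→Lindqvist+Ivanova, Sat evening→Vasquez.
Loads: Horvat 3/3, Lindqvist 2/2, Yilmaz 2/2, Ivanova 3/3, Vasquez 2/2, Dana 2/2.

14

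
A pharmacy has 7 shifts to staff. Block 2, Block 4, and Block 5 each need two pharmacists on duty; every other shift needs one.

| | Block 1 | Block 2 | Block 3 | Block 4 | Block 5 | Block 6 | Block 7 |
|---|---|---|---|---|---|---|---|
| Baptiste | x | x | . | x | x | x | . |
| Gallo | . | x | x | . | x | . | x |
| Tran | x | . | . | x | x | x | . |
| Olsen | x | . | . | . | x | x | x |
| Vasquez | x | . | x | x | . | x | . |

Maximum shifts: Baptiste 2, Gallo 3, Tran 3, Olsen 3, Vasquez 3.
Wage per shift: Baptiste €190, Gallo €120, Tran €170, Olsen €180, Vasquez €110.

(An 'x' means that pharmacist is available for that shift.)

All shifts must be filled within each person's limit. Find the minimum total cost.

€1390

Block 2 can only be covered by Baptiste and Gallo, so that assignment is forced.
Picking the cheapest available pharmacist for each shift independently would cost €1330, but that ignores the shift limits.
An optimal schedule: Block 1→Vasquez, Block 2→Gallo+Baptiste, Block 3→Vasquez, Block 4→Vasquez+Tran, Block 5→Gallo+Tran, Block 6→Tran, Block 7→Gallo.
Total: 110 + 120 + 190 + 110 + 110 + 170 + 120 + 170 + 170 + 120 = €1390.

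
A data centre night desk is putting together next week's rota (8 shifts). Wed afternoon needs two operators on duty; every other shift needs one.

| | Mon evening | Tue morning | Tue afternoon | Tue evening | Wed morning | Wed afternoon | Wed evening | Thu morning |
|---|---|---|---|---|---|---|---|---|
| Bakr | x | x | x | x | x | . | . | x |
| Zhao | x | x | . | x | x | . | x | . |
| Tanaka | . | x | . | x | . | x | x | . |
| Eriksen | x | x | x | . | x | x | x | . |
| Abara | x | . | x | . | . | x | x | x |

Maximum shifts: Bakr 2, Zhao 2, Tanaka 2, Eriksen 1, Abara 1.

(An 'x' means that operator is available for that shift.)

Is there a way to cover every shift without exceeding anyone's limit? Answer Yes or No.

Total capacity is 2+2+2+1+1 = 8 but 9 worker-slots are needed — infeasible.

No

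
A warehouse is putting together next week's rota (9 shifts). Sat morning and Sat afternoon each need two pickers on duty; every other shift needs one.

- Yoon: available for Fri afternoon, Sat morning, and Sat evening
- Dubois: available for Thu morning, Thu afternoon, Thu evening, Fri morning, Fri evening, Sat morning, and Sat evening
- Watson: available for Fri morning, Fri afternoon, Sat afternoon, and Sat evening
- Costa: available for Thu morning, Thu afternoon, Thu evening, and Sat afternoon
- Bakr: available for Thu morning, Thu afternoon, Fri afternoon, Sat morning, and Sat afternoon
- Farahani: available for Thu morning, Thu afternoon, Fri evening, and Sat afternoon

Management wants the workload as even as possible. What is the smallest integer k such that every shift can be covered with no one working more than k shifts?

With 6 pickers and 11 worker-slots to fill, someone must work at least ⌈11/6⌉ = 2 shifts, so k ≥ 2.
k = 2 works: Thu morning→Costa, Thu afternoon→Costa, Thu evening→Dubois, Fri morning→Dubois, Fri afternoon→Yoon, Fri evening→Farahani, Sat morning→Yoon+Bakr, Sat afternoon→Watson+Bakr, Sat evening→Watson.
Loads: Yoon 2, Dubois 2, Watson 2, Costa 2, Bakr 2, Farahani 1 — all ≤ 2.

2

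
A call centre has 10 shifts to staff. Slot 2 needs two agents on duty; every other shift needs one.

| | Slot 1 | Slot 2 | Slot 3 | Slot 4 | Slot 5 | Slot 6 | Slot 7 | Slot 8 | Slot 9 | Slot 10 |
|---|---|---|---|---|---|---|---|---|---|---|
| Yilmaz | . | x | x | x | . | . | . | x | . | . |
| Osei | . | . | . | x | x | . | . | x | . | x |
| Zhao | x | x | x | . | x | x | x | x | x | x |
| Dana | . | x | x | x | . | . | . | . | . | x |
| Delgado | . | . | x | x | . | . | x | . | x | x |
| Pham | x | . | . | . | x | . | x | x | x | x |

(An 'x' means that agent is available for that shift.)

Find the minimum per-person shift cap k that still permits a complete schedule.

2

With 6 agents and 11 worker-slots to fill, someone must work at least ⌈11/6⌉ = 2 shifts, so k ≥ 2.
k = 2 works: Slot 1→Zhao, Slot 2→Yilmaz+Dana, Slot 3→Yilmaz, Slot 4→Osei, Slot 5→Osei, Slot 6→Zhao, Slot 7→Delgado, Slot 8→Pham, Slot 9→Delgado, Slot 10→Dana.
Loads: Yilmaz 2, Osei 2, Zhao 2, Dana 2, Delgado 2, Pham 1 — all ≤ 2.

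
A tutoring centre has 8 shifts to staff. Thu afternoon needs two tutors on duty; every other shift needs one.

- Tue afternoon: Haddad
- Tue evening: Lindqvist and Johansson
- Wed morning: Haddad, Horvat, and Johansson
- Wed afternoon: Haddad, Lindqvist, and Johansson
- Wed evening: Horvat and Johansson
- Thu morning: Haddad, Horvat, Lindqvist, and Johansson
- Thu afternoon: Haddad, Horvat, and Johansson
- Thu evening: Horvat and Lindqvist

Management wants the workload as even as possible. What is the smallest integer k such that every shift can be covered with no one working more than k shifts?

3

With 4 tutors and 9 worker-slots to fill, someone must work at least ⌈9/4⌉ = 3 shifts, so k ≥ 3.
k = 3 works: Tue afternoon→Haddad, Tue evening→Lindqvist, Wed morning→Haddad, Wed afternoon→Haddad, Wed evening→Horvat, Thu morning→Lindqvist, Thu afternoon→Horvat+Johansson, Thu evening→Horvat.
Loads: Haddad 3, Horvat 3, Lindqvist 2, Johansson 1 — all ≤ 3.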